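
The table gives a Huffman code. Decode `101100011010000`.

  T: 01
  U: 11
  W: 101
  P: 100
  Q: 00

Read left to right; each codeword is recognised as soon as it completes (prefix code):
  101→W | 100→P | 01→T | 101→W | 00→Q | 00→Q
Decoded message: WPTWQQ

WPTWQQ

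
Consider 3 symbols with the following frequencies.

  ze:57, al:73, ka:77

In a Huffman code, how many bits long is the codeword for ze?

2

Build the tree from the bottom:
merge ze(57) and al(73): 130
merge ka(77) and 130: 207
ze's leaf is at depth 2, giving a 2-bit codeword.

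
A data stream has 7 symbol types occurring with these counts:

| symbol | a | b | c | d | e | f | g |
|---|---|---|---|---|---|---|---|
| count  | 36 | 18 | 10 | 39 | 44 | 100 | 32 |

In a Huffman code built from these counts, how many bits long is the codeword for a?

Build the tree from the bottom:
combine c(10), b(18) → 28
combine 28, g(32) → 60
combine a(36), d(39) → 75
combine e(44), 60 → 104
combine 75, f(100) → 175
combine 104, 175 → 279
a's leaf is at depth 3, giving a 3-bit codeword.

3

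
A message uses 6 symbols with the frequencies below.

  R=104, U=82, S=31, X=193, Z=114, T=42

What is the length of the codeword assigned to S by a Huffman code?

4

Huffman merges, smallest pair first:
merge S(31) and T(42): 73
merge 73 and U(82): 155
merge R(104) and Z(114): 218
merge 155 and X(193): 348
merge 218 and 348: 566
The subtree containing S is merged 4 times, so code length = 4.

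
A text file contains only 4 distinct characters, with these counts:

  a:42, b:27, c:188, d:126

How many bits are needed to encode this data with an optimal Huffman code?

647

Greedily combine the two least-frequent nodes:
b(27) + a(42) → 69
69 + d(126) → 195
c(188) + 195 → 383
The encoded length is the sum of every internal node's weight: 69 + 195 + 383 = 647 bits.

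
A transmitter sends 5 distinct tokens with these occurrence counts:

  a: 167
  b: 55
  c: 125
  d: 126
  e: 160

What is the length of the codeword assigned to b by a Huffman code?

Repeatedly merge the two smallest:
merge b(55) and c(125): 180
merge d(126) and e(160): 286
merge a(167) and 180: 347
merge 286 and 347: 633
The subtree containing b is merged 3 times, so code length = 3.

3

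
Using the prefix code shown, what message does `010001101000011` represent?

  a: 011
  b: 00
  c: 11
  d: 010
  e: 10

dbcdba

Read left to right; each codeword is recognised as soon as it completes (prefix code):
  010→d | 00→b | 11→c | 010→d | 00→b | 011→a
Decoded message: dbcdba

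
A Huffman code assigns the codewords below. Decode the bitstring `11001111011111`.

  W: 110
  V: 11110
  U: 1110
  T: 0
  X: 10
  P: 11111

WTVP

Read left to right; each codeword is recognised as soon as it completes (prefix code):
  110→W | 0→T | 11110→V | 11111→P
Decoded message: WTVP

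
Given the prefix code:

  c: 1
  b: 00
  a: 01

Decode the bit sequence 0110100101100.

acabcacb

Read left to right; each codeword is recognised as soon as it completes (prefix code):
  01→a | 1→c | 01→a | 00→b | 1→c | 01→a | 1→c | 00→b
Decoded message: acabcacb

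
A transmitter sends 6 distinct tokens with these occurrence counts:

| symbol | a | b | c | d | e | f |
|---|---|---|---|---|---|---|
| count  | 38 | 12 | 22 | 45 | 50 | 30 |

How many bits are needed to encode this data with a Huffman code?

Greedily combine the two least-frequent nodes:
b(12) + c(22) → 34
f(30) + 34 → 64
a(38) + d(45) → 83
e(50) + 64 → 114
83 + 114 → 197
The encoded length is the sum of every internal node's weight: 34 + 64 + 83 + 114 + 197 = 492 bits.

492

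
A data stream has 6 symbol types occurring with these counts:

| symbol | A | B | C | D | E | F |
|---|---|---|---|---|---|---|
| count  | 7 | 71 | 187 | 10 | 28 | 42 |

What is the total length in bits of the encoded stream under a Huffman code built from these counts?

Build the Huffman tree bottom-up:
A(7) + D(10) → 17
17 + E(28) → 45
F(42) + 45 → 87
B(71) + 87 → 158
158 + C(187) → 345
The encoded length is the sum of every internal node's weight: 17 + 45 + 87 + 158 + 345 = 652 bits.

652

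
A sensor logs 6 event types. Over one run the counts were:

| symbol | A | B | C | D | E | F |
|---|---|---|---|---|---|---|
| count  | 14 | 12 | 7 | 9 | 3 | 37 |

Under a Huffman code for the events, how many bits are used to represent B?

3

Build the tree from the bottom:
merge E(3) and C(7): 10
merge D(9) and 10: 19
merge B(12) and A(14): 26
merge 19 and 26: 45
merge F(37) and 45: 82
The subtree containing B is merged 3 times, so code length = 3.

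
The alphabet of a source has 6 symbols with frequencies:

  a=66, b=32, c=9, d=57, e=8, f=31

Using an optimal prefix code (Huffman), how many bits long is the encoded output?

471

Merge the two smallest weights repeatedly:
merge e(8) and c(9): 17
merge 17 and f(31): 48
merge b(32) and 48: 80
merge d(57) and a(66): 123
merge 80 and 123: 203
The encoded length is the sum of every internal node's weight: 17 + 48 + 80 + 123 + 203 = 471 bits.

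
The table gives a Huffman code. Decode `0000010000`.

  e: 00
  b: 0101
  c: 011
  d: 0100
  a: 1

eede

Read left to right; each codeword is recognised as soon as it completes (prefix code):
  00→e | 00→e | 0100→d | 00→e
Decoded message: eede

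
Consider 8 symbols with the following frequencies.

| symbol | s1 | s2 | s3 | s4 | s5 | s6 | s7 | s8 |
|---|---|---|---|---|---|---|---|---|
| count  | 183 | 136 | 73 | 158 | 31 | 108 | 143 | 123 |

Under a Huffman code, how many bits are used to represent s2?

3

Build the tree from the bottom:
merge s5(31) and s3(73): 104
merge 104 and s6(108): 212
merge s8(123) and s2(136): 259
merge s7(143) and s4(158): 301
merge s1(183) and 212: 395
merge 259 and 301: 560
merge 395 and 560: 955
s2's leaf is at depth 3, giving a 3-bit codeword.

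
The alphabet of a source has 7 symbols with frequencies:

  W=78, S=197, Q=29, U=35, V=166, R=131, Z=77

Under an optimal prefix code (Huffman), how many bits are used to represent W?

Huffman merges, smallest pair first:
Q(29) + U(35) → 64
64 + Z(77) → 141
W(78) + R(131) → 209
141 + V(166) → 307
S(197) + 209 → 406
307 + 406 → 713
The subtree containing W is merged 3 times, so code length = 3.

3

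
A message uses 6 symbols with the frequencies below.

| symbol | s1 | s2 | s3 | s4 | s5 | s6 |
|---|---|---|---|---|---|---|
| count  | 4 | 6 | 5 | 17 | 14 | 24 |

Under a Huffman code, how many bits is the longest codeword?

Merge the two lowest-weight nodes at each step:
s1(4) + s3(5) → 9
s2(6) + 9 → 15
s5(14) + 15 → 29
s4(17) + s6(24) → 41
29 + 41 → 70
The first pair merged (s1, s3) ends up deepest, at depth 4.

4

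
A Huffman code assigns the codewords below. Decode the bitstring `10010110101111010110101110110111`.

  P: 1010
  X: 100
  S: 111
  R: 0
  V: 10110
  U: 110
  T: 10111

Read left to right; each codeword is recognised as soon as it completes (prefix code):
  100→X | 10110→V | 10111→T | 1010→P | 110→U | 10111→T | 0→R | 110→U | 111→S
Decoded message: XVTPUTRUS

XVTPUTRUS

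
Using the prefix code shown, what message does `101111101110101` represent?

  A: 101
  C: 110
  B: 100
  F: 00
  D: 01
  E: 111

AEACA

Read left to right; each codeword is recognised as soon as it completes (prefix code):
  101→A | 111→E | 101→A | 110→C | 101→A
Decoded message: AEACA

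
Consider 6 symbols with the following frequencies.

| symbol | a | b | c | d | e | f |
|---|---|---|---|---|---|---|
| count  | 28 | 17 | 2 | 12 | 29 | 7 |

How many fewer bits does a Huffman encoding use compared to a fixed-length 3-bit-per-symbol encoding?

65

Fixed-length: 3 bits × 95 symbols = 285 bits.
Huffman merges:
c(2) + f(7) → 9
9 + d(12) → 21
b(17) + 21 → 38
a(28) + e(29) → 57
38 + 57 → 95
Huffman total = 9 + 21 + 38 + 57 + 95 = 220 bits.
Saving = 285 − 220 = 65 bits.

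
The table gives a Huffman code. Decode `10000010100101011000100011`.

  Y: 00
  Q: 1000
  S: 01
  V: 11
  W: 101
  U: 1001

Read left to right; each codeword is recognised as soon as it completes (prefix code):
  1000→Q | 00→Y | 101→W | 00→Y | 101→W | 01→S | 1000→Q | 1000→Q | 11→V
Decoded message: QYWYWSQQV

QYWYWSQQV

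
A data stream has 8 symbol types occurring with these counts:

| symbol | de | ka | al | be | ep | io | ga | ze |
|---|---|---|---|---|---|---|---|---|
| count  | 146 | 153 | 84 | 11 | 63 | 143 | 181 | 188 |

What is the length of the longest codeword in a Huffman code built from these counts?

Merge the two lowest-weight nodes at each step:
combine be(11), ep(63) → 74
combine 74, al(84) → 158
combine io(143), de(146) → 289
combine ka(153), 158 → 311
combine ga(181), ze(188) → 369
combine 289, 311 → 600
combine 369, 600 → 969
Maximum depth reached is 5.

5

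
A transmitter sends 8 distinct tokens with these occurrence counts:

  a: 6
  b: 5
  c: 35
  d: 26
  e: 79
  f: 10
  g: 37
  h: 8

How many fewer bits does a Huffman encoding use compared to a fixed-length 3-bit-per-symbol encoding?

100

Fixed-length: 3 bits × 206 symbols = 618 bits.
Huffman merges:
b(5) + a(6) → 11
h(8) + f(10) → 18
11 + 18 → 29
d(26) + 29 → 55
c(35) + g(37) → 72
55 + 72 → 127
e(79) + 127 → 206
Huffman total = 11 + 18 + 29 + 55 + 72 + 127 + 206 = 518 bits.
Saving = 618 − 518 = 100 bits.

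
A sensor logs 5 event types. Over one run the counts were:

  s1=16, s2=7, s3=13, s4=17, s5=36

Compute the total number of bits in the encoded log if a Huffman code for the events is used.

195

Greedily combine the two least-frequent nodes:
combine s2(7), s3(13) → 20
combine s1(16), s4(17) → 33
combine 20, 33 → 53
combine s5(36), 53 → 89
The encoded length is the sum of every internal node's weight: 20 + 33 + 53 + 89 = 195 bits.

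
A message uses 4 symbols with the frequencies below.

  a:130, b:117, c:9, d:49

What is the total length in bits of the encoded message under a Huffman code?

Merge the two smallest weights repeatedly:
c(9) + d(49) → 58
58 + b(117) → 175
a(130) + 175 → 305
Total encoded bits = sum of merged weights = 58 + 175 + 305 = 538.

538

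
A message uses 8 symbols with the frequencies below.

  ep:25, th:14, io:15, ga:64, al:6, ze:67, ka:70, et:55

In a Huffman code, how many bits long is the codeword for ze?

Repeatedly merge the two smallest:
al(6) + th(14) → 20
io(15) + 20 → 35
ep(25) + 35 → 60
et(55) + 60 → 115
ga(64) + ze(67) → 131
ka(70) + 115 → 185
131 + 185 → 316
The subtree containing ze is merged 2 times, so code length = 2.

2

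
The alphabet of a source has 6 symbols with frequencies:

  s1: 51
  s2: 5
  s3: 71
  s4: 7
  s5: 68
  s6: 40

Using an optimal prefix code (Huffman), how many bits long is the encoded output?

548

Merge the two smallest weights repeatedly:
merge s2(5) and s4(7): 12
merge 12 and s6(40): 52
merge s1(51) and 52: 103
merge s5(68) and s3(71): 139
merge 103 and 139: 242
Total encoded bits = sum of merged weights = 12 + 52 + 103 + 139 + 242 = 548.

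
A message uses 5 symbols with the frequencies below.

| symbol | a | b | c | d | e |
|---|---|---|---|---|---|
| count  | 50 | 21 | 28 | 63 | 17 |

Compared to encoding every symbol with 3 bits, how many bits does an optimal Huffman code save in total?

141

Fixed-length: 3 bits × 179 symbols = 537 bits.
Huffman merges:
combine e(17), b(21) → 38
combine c(28), 38 → 66
combine a(50), d(63) → 113
combine 66, 113 → 179
Huffman total = 38 + 66 + 113 + 179 = 396 bits.
Saving = 537 − 396 = 141 bits.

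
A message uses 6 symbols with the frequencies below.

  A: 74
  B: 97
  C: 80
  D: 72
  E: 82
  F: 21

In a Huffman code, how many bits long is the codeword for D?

3

Build the tree from the bottom:
merge F(21) and D(72): 93
merge A(74) and C(80): 154
merge E(82) and 93: 175
merge B(97) and 154: 251
merge 175 and 251: 426
D sits 3 levels below the root, so its codeword is 3 bits.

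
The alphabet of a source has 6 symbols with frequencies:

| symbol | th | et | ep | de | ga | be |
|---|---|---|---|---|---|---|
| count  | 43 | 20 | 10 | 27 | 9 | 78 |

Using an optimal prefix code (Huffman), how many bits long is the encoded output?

420

Build the Huffman tree bottom-up:
combine ga(9), ep(10) → 19
combine 19, et(20) → 39
combine de(27), 39 → 66
combine th(43), 66 → 109
combine be(78), 109 → 187
Each symbol's bit-cost is frequency × depth; summing gives 420 bits (equivalently 19 + 39 + 66 + 109 + 187).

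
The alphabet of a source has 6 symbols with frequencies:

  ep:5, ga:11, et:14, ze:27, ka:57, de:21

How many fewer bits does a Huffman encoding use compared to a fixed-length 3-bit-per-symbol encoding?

Fixed-length: 3 bits × 135 symbols = 405 bits.
Huffman merges:
ep(5) + ga(11) → 16
et(14) + 16 → 30
de(21) + ze(27) → 48
30 + 48 → 78
ka(57) + 78 → 135
Huffman total = 16 + 30 + 48 + 78 + 135 = 307 bits.
Saving = 405 − 307 = 98 bits.

98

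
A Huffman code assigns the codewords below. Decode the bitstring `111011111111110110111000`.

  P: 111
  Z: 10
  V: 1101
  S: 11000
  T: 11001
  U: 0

Read left to right; each codeword is recognised as soon as it completes (prefix code):
  111→P | 0→U | 111→P | 111→P | 111→P | 10→Z | 1101→V | 11000→S
Decoded message: PUPPPZVS

PUPPPZVS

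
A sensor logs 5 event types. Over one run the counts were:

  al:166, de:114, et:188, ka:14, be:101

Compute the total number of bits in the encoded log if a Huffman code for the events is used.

1281

Merge the two smallest weights repeatedly:
combine ka(14), be(101) → 115
combine de(114), 115 → 229
combine al(166), et(188) → 354
combine 229, 354 → 583
Total encoded bits = sum of merged weights = 115 + 229 + 354 + 583 = 1281.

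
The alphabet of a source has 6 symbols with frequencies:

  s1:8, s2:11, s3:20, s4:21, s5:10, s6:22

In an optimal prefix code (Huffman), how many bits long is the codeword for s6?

Build the tree from the bottom:
combine s1(8), s5(10) → 18
combine s2(11), 18 → 29
combine s3(20), s4(21) → 41
combine s6(22), 29 → 51
combine 41, 51 → 92
s6 sits 2 levels below the root, so its codeword is 2 bits.

2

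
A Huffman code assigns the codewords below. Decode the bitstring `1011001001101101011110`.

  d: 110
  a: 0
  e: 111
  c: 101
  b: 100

Read left to right; each codeword is recognised as soon as it completes (prefix code):
  101→c | 100→b | 100→b | 110→d | 110→d | 101→c | 111→e | 0→a
Decoded message: cbbddcea

cbbddcea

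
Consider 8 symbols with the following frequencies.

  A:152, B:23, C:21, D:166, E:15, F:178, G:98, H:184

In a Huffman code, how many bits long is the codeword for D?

Huffman merges, smallest pair first:
E(15) + C(21) → 36
B(23) + 36 → 59
59 + G(98) → 157
A(152) + 157 → 309
D(166) + F(178) → 344
H(184) + 309 → 493
344 + 493 → 837
The subtree containing D is merged 2 times, so code length = 2.

2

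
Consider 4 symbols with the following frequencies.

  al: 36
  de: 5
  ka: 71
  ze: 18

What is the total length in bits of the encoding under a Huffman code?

212

Build the Huffman tree bottom-up:
de(5) + ze(18) → 23
23 + al(36) → 59
59 + ka(71) → 130
Total encoded bits = sum of merged weights = 23 + 59 + 130 = 212.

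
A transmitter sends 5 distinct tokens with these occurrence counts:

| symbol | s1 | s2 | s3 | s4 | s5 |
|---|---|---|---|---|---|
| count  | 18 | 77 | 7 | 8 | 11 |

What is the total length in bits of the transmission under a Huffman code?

206

Build the Huffman tree bottom-up:
merge s3(7) and s4(8): 15
merge s5(11) and 15: 26
merge s1(18) and 26: 44
merge 44 and s2(77): 121
Each symbol's bit-cost is frequency × depth; summing gives 206 bits (equivalently 15 + 26 + 44 + 121).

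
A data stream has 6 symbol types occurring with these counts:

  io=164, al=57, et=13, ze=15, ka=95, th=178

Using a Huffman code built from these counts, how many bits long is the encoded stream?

1157

Greedily combine the two least-frequent nodes:
combine et(13), ze(15) → 28
combine 28, al(57) → 85
combine 85, ka(95) → 180
combine io(164), th(178) → 342
combine 180, 342 → 522
The encoded length is the sum of every internal node's weight: 28 + 85 + 180 + 342 + 522 = 1157 bits.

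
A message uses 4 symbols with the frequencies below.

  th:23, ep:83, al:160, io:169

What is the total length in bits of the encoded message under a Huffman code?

807

Greedily combine the two least-frequent nodes:
merge th(23) and ep(83): 106
merge 106 and al(160): 266
merge io(169) and 266: 435
Each symbol's bit-cost is frequency × depth; summing gives 807 bits (equivalently 106 + 266 + 435).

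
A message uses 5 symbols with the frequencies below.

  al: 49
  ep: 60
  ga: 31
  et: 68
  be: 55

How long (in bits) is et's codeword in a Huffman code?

2

Build the tree from the bottom:
merge ga(31) and al(49): 80
merge be(55) and ep(60): 115
merge et(68) and 80: 148
merge 115 and 148: 263
et sits 2 levels below the root, so its codeword is 2 bits.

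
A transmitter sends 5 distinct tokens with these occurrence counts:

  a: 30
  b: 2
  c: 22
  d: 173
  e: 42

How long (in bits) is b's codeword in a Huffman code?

Huffman merges, smallest pair first:
merge b(2) and c(22): 24
merge 24 and a(30): 54
merge e(42) and 54: 96
merge 96 and d(173): 269
b sits 4 levels below the root, so its codeword is 4 bits.

4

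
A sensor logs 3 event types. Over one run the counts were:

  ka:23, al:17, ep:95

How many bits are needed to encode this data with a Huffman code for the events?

Greedily combine the two least-frequent nodes:
combine al(17), ka(23) → 40
combine 40, ep(95) → 135
The encoded length is the sum of every internal node's weight: 40 + 135 = 175 bits.

175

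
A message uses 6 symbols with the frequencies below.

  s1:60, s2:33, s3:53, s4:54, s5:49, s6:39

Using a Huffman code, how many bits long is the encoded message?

750

Merge the two smallest weights repeatedly:
combine s2(33), s6(39) → 72
combine s5(49), s3(53) → 102
combine s4(54), s1(60) → 114
combine 72, 102 → 174
combine 114, 174 → 288
Total encoded bits = sum of merged weights = 72 + 102 + 114 + 174 + 288 = 750.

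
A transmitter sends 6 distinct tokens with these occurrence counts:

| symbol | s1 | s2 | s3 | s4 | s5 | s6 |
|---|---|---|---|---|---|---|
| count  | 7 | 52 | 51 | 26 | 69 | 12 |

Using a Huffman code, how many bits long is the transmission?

498

Build the Huffman tree bottom-up:
combine s1(7), s6(12) → 19
combine 19, s4(26) → 45
combine 45, s3(51) → 96
combine s2(52), s5(69) → 121
combine 96, 121 → 217
The encoded length is the sum of every internal node's weight: 19 + 45 + 96 + 121 + 217 = 498 bits.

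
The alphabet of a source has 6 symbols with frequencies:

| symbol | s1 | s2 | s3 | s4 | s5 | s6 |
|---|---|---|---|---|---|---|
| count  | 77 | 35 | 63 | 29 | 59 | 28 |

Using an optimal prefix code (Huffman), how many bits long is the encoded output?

731

Greedily combine the two least-frequent nodes:
combine s6(28), s4(29) → 57
combine s2(35), 57 → 92
combine s5(59), s3(63) → 122
combine s1(77), 92 → 169
combine 122, 169 → 291
Each symbol's bit-cost is frequency × depth; summing gives 731 bits (equivalently 57 + 92 + 122 + 169 + 291).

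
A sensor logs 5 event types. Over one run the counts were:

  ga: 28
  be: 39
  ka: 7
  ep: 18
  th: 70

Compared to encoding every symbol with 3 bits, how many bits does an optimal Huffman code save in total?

154

Fixed-length: 3 bits × 162 symbols = 486 bits.
Huffman merges:
merge ka(7) and ep(18): 25
merge 25 and ga(28): 53
merge be(39) and 53: 92
merge th(70) and 92: 162
Huffman total = 25 + 53 + 92 + 162 = 332 bits.
Saving = 486 − 332 = 154 bits.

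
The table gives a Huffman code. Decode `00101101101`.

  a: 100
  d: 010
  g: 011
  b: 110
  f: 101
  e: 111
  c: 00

cfff

Read left to right; each codeword is recognised as soon as it completes (prefix code):
  00→c | 101→f | 101→f | 101→f
Decoded message: cfff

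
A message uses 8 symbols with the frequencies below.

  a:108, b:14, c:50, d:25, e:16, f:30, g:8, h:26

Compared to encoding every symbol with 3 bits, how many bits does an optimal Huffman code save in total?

105

Fixed-length: 3 bits × 277 symbols = 831 bits.
Huffman merges:
merge g(8) and b(14): 22
merge e(16) and 22: 38
merge d(25) and h(26): 51
merge f(30) and 38: 68
merge c(50) and 51: 101
merge 68 and 101: 169
merge a(108) and 169: 277
Huffman total = 22 + 38 + 51 + 68 + 101 + 169 + 277 = 726 bits.
Saving = 831 − 726 = 105 bits.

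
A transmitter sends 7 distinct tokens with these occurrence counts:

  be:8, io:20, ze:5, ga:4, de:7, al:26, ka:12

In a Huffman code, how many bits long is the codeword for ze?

4

Huffman merges, smallest pair first:
merge ga(4) and ze(5): 9
merge de(7) and be(8): 15
merge 9 and ka(12): 21
merge 15 and io(20): 35
merge 21 and al(26): 47
merge 35 and 47: 82
The subtree containing ze is merged 4 times, so code length = 4.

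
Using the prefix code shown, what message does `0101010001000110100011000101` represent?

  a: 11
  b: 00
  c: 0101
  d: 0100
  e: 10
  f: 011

cddfdfbc

Read left to right; each codeword is recognised as soon as it completes (prefix code):
  0101→c | 0100→d | 0100→d | 011→f | 0100→d | 011→f | 00→b | 0101→c
Decoded message: cddfdfbc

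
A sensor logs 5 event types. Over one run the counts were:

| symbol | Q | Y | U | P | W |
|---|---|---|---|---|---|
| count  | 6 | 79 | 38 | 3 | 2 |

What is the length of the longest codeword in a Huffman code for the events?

4

Merge the two lowest-weight nodes at each step:
combine W(2), P(3) → 5
combine 5, Q(6) → 11
combine 11, U(38) → 49
combine 49, Y(79) → 128
The rarest symbols sit at the bottom; the longest codeword is 4 bits.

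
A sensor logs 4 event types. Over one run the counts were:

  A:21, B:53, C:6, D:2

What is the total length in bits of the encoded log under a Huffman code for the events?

119

Build the Huffman tree bottom-up:
D(2) + C(6) → 8
8 + A(21) → 29
29 + B(53) → 82
Each symbol's bit-cost is frequency × depth; summing gives 119 bits (equivalently 8 + 29 + 82).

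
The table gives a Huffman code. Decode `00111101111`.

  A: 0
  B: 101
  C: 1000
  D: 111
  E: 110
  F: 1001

AADBD

Read left to right; each codeword is recognised as soon as it completes (prefix code):
  0→A | 0→A | 111→D | 101→B | 111→D
Decoded message: AADBD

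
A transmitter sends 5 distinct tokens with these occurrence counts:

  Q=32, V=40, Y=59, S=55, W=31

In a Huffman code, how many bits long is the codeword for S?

Build the tree from the bottom:
W(31) + Q(32) → 63
V(40) + S(55) → 95
Y(59) + 63 → 122
95 + 122 → 217
The subtree containing S is merged 2 times, so code length = 2.

2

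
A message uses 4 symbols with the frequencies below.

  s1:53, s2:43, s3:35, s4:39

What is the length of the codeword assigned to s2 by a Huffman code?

2

Huffman merges, smallest pair first:
combine s3(35), s4(39) → 74
combine s2(43), s1(53) → 96
combine 74, 96 → 170
s2's leaf is at depth 2, giving a 2-bit codeword.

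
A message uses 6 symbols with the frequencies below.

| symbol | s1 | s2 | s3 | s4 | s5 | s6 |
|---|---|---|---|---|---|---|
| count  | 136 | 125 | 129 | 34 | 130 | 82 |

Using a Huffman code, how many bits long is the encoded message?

1629

Merge the two smallest weights repeatedly:
merge s4(34) and s6(82): 116
merge 116 and s2(125): 241
merge s3(129) and s5(130): 259
merge s1(136) and 241: 377
merge 259 and 377: 636
Each symbol's bit-cost is frequency × depth; summing gives 1629 bits (equivalently 116 + 241 + 259 + 377 + 636).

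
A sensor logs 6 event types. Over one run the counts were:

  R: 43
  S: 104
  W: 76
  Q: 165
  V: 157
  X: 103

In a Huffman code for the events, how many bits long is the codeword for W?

Huffman merges, smallest pair first:
R(43) + W(76) → 119
X(103) + S(104) → 207
119 + V(157) → 276
Q(165) + 207 → 372
276 + 372 → 648
W sits 3 levels below the root, so its codeword is 3 bits.

3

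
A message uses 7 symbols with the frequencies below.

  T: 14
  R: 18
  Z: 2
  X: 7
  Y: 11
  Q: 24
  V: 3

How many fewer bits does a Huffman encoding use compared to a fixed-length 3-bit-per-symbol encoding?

Fixed-length: 3 bits × 79 symbols = 237 bits.
Huffman merges:
Z(2) + V(3) → 5
5 + X(7) → 12
Y(11) + 12 → 23
T(14) + R(18) → 32
23 + Q(24) → 47
32 + 47 → 79
Huffman total = 5 + 12 + 23 + 32 + 47 + 79 = 198 bits.
Saving = 237 − 198 = 39 bits.

39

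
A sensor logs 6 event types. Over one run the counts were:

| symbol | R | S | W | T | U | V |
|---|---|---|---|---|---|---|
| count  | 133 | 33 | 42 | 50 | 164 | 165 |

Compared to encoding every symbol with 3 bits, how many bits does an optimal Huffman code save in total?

Fixed-length: 3 bits × 587 symbols = 1761 bits.
Huffman merges:
combine S(33), W(42) → 75
combine T(50), 75 → 125
combine 125, R(133) → 258
combine U(164), V(165) → 329
combine 258, 329 → 587
Huffman total = 75 + 125 + 258 + 329 + 587 = 1374 bits.
Saving = 1761 − 1374 = 387 bits.

387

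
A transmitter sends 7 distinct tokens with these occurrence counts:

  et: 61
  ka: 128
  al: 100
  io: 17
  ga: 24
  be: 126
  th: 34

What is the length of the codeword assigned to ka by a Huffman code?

Build the tree from the bottom:
io(17) + ga(24) → 41
th(34) + 41 → 75
et(61) + 75 → 136
al(100) + be(126) → 226
ka(128) + 136 → 264
226 + 264 → 490
ka sits 2 levels below the root, so its codeword is 2 bits.

2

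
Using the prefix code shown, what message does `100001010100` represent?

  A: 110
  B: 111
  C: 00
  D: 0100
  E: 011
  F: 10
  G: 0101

Read left to right; each codeword is recognised as soon as it completes (prefix code):
  10→F | 00→C | 0101→G | 0100→D
Decoded message: FCGD

FCGD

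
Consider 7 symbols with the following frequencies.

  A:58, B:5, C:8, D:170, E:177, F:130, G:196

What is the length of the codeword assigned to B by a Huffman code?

Build the tree from the bottom:
B(5) + C(8) → 13
13 + A(58) → 71
71 + F(130) → 201
D(170) + E(177) → 347
G(196) + 201 → 397
347 + 397 → 744
B's leaf is at depth 5, giving a 5-bit codeword.

5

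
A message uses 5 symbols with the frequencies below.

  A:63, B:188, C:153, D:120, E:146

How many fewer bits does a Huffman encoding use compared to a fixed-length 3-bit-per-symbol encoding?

487

Fixed-length: 3 bits × 670 symbols = 2010 bits.
Huffman merges:
combine A(63), D(120) → 183
combine E(146), C(153) → 299
combine 183, B(188) → 371
combine 299, 371 → 670
Huffman total = 183 + 299 + 371 + 670 = 1523 bits.
Saving = 2010 − 1523 = 487 bits.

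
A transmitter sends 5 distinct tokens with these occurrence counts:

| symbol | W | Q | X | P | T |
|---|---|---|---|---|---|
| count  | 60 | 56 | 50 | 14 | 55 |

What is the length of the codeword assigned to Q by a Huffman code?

2

Build the tree from the bottom:
merge P(14) and X(50): 64
merge T(55) and Q(56): 111
merge W(60) and 64: 124
merge 111 and 124: 235
The subtree containing Q is merged 2 times, so code length = 2.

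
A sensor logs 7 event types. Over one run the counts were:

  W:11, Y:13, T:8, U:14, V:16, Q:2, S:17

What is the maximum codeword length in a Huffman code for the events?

4

Merge the two lowest-weight nodes at each step:
merge Q(2) and T(8): 10
merge 10 and W(11): 21
merge Y(13) and U(14): 27
merge V(16) and S(17): 33
merge 21 and 27: 48
merge 33 and 48: 81
The rarest symbols sit at the bottom; the longest codeword is 4 bits.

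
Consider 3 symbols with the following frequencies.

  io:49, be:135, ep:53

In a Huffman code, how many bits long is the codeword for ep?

2

Repeatedly merge the two smallest:
io(49) + ep(53) → 102
102 + be(135) → 237
ep sits 2 levels below the root, so its codeword is 2 bits.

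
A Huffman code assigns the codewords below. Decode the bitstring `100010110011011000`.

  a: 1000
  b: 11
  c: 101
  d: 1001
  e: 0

acdca

Read left to right; each codeword is recognised as soon as it completes (prefix code):
  1000→a | 101→c | 1001→d | 101→c | 1000→a
Decoded message: acdca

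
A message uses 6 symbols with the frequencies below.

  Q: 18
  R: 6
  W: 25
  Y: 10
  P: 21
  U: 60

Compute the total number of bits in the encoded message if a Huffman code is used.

Merge the two smallest weights repeatedly:
merge R(6) and Y(10): 16
merge 16 and Q(18): 34
merge P(21) and W(25): 46
merge 34 and 46: 80
merge U(60) and 80: 140
Total encoded bits = sum of merged weights = 16 + 34 + 46 + 80 + 140 = 316.

316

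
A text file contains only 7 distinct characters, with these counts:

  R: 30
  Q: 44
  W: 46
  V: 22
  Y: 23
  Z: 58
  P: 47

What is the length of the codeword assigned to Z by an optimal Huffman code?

2

Build the tree from the bottom:
merge V(22) and Y(23): 45
merge R(30) and Q(44): 74
merge 45 and W(46): 91
merge P(47) and Z(58): 105
merge 74 and 91: 165
merge 105 and 165: 270
Z sits 2 levels below the root, so its codeword is 2 bits.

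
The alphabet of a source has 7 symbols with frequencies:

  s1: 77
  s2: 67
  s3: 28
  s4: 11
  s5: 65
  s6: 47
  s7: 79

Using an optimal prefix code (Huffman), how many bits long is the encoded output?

1005

Merge the two smallest weights repeatedly:
combine s4(11), s3(28) → 39
combine 39, s6(47) → 86
combine s5(65), s2(67) → 132
combine s1(77), s7(79) → 156
combine 86, 132 → 218
combine 156, 218 → 374
Each symbol's bit-cost is frequency × depth; summing gives 1005 bits (equivalently 39 + 86 + 132 + 156 + 218 + 374).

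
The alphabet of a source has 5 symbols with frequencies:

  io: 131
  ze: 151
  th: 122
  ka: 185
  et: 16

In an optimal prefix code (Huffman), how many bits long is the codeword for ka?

Huffman merges, smallest pair first:
combine et(16), th(122) → 138
combine io(131), 138 → 269
combine ze(151), ka(185) → 336
combine 269, 336 → 605
ka sits 2 levels below the root, so its codeword is 2 bits.

2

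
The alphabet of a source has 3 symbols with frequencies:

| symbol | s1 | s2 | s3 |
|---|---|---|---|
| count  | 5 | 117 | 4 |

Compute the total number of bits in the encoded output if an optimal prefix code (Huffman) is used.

Merge the two smallest weights repeatedly:
merge s3(4) and s1(5): 9
merge 9 and s2(117): 126
Total encoded bits = sum of merged weights = 9 + 126 = 135.

135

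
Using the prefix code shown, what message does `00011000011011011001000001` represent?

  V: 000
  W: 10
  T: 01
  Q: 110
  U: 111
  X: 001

VQVQQQTVX

Read left to right; each codeword is recognised as soon as it completes (prefix code):
  000→V | 110→Q | 000→V | 110→Q | 110→Q | 110→Q | 01→T | 000→V | 001→X
Decoded message: VQVQQQTVX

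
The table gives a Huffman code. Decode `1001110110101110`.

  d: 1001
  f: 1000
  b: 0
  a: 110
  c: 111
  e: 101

daaea

Read left to right; each codeword is recognised as soon as it completes (prefix code):
  1001→d | 110→a | 110→a | 101→e | 110→a
Decoded message: daaea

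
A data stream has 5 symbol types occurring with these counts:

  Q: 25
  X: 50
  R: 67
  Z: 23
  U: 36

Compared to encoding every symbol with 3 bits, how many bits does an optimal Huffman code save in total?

Fixed-length: 3 bits × 201 symbols = 603 bits.
Huffman merges:
Z(23) + Q(25) → 48
U(36) + 48 → 84
X(50) + R(67) → 117
84 + 117 → 201
Huffman total = 48 + 84 + 117 + 201 = 450 bits.
Saving = 603 − 450 = 153 bits.

153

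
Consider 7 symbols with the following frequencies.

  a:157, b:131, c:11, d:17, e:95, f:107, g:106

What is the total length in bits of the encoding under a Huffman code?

Greedily combine the two least-frequent nodes:
c(11) + d(17) → 28
28 + e(95) → 123
g(106) + f(107) → 213
123 + b(131) → 254
a(157) + 213 → 370
254 + 370 → 624
The encoded length is the sum of every internal node's weight: 28 + 123 + 213 + 254 + 370 + 624 = 1612 bits.

1612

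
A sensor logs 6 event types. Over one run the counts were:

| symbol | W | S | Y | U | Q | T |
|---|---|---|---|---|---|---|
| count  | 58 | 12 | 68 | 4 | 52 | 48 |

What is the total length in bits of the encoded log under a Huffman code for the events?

Merge the two smallest weights repeatedly:
U(4) + S(12) → 16
16 + T(48) → 64
Q(52) + W(58) → 110
64 + Y(68) → 132
110 + 132 → 242
The encoded length is the sum of every internal node's weight: 16 + 64 + 110 + 132 + 242 = 564 bits.

564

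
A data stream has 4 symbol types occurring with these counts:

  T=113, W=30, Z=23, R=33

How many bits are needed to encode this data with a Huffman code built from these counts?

Greedily combine the two least-frequent nodes:
Z(23) + W(30) → 53
R(33) + 53 → 86
86 + T(113) → 199
The encoded length is the sum of every internal node's weight: 53 + 86 + 199 = 338 bits.

338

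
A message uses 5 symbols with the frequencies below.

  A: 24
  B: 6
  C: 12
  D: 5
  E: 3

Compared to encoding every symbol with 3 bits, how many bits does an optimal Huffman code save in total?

Fixed-length: 3 bits × 50 symbols = 150 bits.
Huffman merges:
combine E(3), D(5) → 8
combine B(6), 8 → 14
combine C(12), 14 → 26
combine A(24), 26 → 50
Huffman total = 8 + 14 + 26 + 50 = 98 bits.
Saving = 150 − 98 = 52 bits.

52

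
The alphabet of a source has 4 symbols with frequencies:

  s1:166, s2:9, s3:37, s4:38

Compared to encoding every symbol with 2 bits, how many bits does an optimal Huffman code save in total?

Fixed-length: 2 bits × 250 symbols = 500 bits.
Huffman merges:
s2(9) + s3(37) → 46
s4(38) + 46 → 84
84 + s1(166) → 250
Huffman total = 46 + 84 + 250 = 380 bits.
Saving = 500 − 380 = 120 bits.

120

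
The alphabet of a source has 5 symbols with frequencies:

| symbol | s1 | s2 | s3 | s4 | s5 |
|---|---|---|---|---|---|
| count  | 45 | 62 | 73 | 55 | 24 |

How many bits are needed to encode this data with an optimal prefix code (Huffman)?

Merge the two smallest weights repeatedly:
combine s5(24), s1(45) → 69
combine s4(55), s2(62) → 117
combine 69, s3(73) → 142
combine 117, 142 → 259
Each symbol's bit-cost is frequency × depth; summing gives 587 bits (equivalently 69 + 117 + 142 + 259).

587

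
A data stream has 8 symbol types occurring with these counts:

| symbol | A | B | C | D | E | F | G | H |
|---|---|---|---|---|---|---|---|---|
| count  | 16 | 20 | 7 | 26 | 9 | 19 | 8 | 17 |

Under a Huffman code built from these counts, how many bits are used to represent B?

3

Repeatedly merge the two smallest:
merge C(7) and G(8): 15
merge E(9) and 15: 24
merge A(16) and H(17): 33
merge F(19) and B(20): 39
merge 24 and D(26): 50
merge 33 and 39: 72
merge 50 and 72: 122
B sits 3 levels below the root, so its codeword is 3 bits.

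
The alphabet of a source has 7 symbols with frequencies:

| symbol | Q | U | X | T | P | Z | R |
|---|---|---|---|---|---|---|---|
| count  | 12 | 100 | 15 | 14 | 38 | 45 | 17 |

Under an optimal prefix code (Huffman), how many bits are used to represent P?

Build the tree from the bottom:
merge Q(12) and T(14): 26
merge X(15) and R(17): 32
merge 26 and 32: 58
merge P(38) and Z(45): 83
merge 58 and 83: 141
merge U(100) and 141: 241
The subtree containing P is merged 3 times, so code length = 3.

3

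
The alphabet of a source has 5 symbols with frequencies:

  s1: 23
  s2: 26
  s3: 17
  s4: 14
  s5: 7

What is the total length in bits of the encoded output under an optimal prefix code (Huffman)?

195

Build the Huffman tree bottom-up:
combine s5(7), s4(14) → 21
combine s3(17), 21 → 38
combine s1(23), s2(26) → 49
combine 38, 49 → 87
Each symbol's bit-cost is frequency × depth; summing gives 195 bits (equivalently 21 + 38 + 49 + 87).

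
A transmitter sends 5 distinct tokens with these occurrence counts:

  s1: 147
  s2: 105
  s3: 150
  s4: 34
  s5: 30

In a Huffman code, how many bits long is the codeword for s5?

Repeatedly merge the two smallest:
combine s5(30), s4(34) → 64
combine 64, s2(105) → 169
combine s1(147), s3(150) → 297
combine 169, 297 → 466
s5 sits 3 levels below the root, so its codeword is 3 bits.

3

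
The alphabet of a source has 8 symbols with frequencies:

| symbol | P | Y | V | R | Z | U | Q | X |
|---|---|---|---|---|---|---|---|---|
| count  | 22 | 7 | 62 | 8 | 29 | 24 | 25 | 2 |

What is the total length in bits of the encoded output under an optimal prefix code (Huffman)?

Build the Huffman tree bottom-up:
merge X(2) and Y(7): 9
merge R(8) and 9: 17
merge 17 and P(22): 39
merge U(24) and Q(25): 49
merge Z(29) and 39: 68
merge 49 and V(62): 111
merge 68 and 111: 179
Each symbol's bit-cost is frequency × depth; summing gives 472 bits (equivalently 9 + 17 + 39 + 49 + 68 + 111 + 179).

472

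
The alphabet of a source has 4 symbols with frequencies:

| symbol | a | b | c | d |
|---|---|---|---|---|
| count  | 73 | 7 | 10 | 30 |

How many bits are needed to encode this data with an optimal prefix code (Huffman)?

184

Merge the two smallest weights repeatedly:
combine b(7), c(10) → 17
combine 17, d(30) → 47
combine 47, a(73) → 120
The encoded length is the sum of every internal node's weight: 17 + 47 + 120 = 184 bits.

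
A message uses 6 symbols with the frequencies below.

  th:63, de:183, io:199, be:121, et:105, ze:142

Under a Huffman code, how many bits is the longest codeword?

3

Merge the two lowest-weight nodes at each step:
combine th(63), et(105) → 168
combine be(121), ze(142) → 263
combine 168, de(183) → 351
combine io(199), 263 → 462
combine 351, 462 → 813
Maximum depth reached is 3.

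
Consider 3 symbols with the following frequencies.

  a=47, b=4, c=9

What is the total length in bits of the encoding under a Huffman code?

73

Build the Huffman tree bottom-up:
b(4) + c(9) → 13
13 + a(47) → 60
Each symbol's bit-cost is frequency × depth; summing gives 73 bits (equivalently 13 + 60).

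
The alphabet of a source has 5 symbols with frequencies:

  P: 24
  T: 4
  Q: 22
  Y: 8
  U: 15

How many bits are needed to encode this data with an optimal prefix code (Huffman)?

Merge the two smallest weights repeatedly:
T(4) + Y(8) → 12
12 + U(15) → 27
Q(22) + P(24) → 46
27 + 46 → 73
Each symbol's bit-cost is frequency × depth; summing gives 158 bits (equivalently 12 + 27 + 46 + 73).

158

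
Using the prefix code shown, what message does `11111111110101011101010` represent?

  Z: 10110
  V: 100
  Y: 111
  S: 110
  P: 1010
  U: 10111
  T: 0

Read left to right; each codeword is recognised as soon as it completes (prefix code):
  111→Y | 111→Y | 111→Y | 1010→P | 10111→U | 0→T | 1010→P
Decoded message: YYYPUTP

YYYPUTP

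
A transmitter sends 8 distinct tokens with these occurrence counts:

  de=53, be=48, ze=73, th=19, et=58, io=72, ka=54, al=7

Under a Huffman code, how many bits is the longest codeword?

Merge the two lowest-weight nodes at each step:
merge al(7) and th(19): 26
merge 26 and be(48): 74
merge de(53) and ka(54): 107
merge et(58) and io(72): 130
merge ze(73) and 74: 147
merge 107 and 130: 237
merge 147 and 237: 384
Maximum depth reached is 4.

4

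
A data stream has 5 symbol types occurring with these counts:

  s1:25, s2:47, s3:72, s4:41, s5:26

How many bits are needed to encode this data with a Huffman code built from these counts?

473

Merge the two smallest weights repeatedly:
combine s1(25), s5(26) → 51
combine s4(41), s2(47) → 88
combine 51, s3(72) → 123
combine 88, 123 → 211
Total encoded bits = sum of merged weights = 51 + 88 + 123 + 211 = 473.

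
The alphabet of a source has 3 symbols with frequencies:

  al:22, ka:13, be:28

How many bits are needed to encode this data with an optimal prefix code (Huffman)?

Build the Huffman tree bottom-up:
ka(13) + al(22) → 35
be(28) + 35 → 63
Each symbol's bit-cost is frequency × depth; summing gives 98 bits (equivalently 35 + 63).

98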